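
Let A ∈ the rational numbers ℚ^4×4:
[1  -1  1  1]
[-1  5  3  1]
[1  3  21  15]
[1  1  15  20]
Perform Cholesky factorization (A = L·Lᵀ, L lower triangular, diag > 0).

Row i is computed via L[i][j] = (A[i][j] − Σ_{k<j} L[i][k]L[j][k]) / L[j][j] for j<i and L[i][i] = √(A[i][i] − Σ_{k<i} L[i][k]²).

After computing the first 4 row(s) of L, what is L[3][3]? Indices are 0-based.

Step 1: L[0][0] = √(1) = 1.
  L[1][0] = (-1) / L[0][0] = -1.
Step 2: L[1][1] = √(4) = 2.
  L[2][0] = (1) / L[0][0] = 1.
  L[2][1] = (4) / L[1][1] = 2.
Step 3: L[2][2] = √(16) = 4.
  L[3][0] = (1) / L[0][0] = 1.
  L[3][1] = (2) / L[1][1] = 1.
  L[3][2] = (12) / L[2][2] = 3.
Step 4: L[3][3] = √(9) = 3.

L[3][3] = 3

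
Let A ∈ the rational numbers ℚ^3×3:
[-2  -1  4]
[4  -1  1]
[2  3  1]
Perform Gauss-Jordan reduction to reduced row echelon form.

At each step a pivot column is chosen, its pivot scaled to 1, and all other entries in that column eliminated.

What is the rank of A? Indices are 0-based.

rank = 3

step 1: normalize row 0 (÷-2) = (1, 1/2, -2)
  row 1: subtract 4×row0 = (0, -3, 9)
  row 2: subtract 2×row0 = (0, 2, 5)
step 2: normalize row 1 (÷-3) = (0, 1, -3)
  row 0: subtract 1/2×row1 = (1, 0, -1/2)
  row 2: subtract 2×row1 = (0, 0, 11)
step 3: normalize row 2 (÷11) = (0, 0, 1)
  row 0: subtract -1/2×row2 = (1, 0, 0)
  row 1: subtract -3×row2 = (0, 1, 0)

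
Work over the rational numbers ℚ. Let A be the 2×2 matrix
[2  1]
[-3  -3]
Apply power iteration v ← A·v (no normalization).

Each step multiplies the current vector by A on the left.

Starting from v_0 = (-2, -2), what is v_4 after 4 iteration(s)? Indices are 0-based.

v_0 = (-2, -2).
v_1 = A·v_0 = (-6, 12).
v_2 = A·v_1 = (0, -18).
v_3 = A·v_2 = (-18, 54).
v_4 = A·v_3 = (18, -108).

v_4 = (18, -108)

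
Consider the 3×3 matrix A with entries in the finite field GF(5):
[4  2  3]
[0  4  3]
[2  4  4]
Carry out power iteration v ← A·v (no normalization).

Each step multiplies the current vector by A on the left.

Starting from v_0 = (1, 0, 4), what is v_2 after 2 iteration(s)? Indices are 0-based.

v_2 = (2, 2, 2)

v_0 = (1, 0, 4).
v_1 = A·v_0 = (1, 2, 3).
v_2 = A·v_1 = (2, 2, 2).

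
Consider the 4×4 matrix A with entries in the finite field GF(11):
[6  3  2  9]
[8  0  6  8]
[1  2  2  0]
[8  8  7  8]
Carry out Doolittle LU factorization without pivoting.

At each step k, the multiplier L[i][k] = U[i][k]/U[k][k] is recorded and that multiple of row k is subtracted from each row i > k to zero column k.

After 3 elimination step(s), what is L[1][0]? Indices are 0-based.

Step 1: pivot at (0,0) is 6.
  row1 ← row1 − (5)·row0  ⇒  L[1][0]=5, U row1=(0, 7, 7, 7)
  row2 ← row2 − (2)·row0  ⇒  L[2][0]=2, U row2=(0, 7, 9, 4)
  row3 ← row3 − (5)·row0  ⇒  L[3][0]=5, U row3=(0, 4, 8, 7)
Step 2: pivot at (1,1) is 7.
  row2 ← row2 − (1)·row1  ⇒  L[2][1]=1, U row2=(0, 0, 2, 8)
  row3 ← row3 − (10)·row1  ⇒  L[3][1]=10, U row3=(0, 0, 4, 3)
Step 3: pivot at (2,2) is 2.
  row3 ← row3 − (2)·row2  ⇒  L[3][2]=2, U row3=(0, 0, 0, 9)

L[1][0] = 5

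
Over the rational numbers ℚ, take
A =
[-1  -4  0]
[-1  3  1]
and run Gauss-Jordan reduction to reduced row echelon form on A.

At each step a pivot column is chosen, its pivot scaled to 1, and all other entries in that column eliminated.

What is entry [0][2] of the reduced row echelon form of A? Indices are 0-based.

M[0][2] = -4/7

step 1: normalize row 0 (÷-1) = (1, 4, 0)
  row 1: subtract -1×row0 = (0, 7, 1)
step 2: normalize row 1 (÷7) = (0, 1, 1/7)
  row 0: subtract 4×row1 = (1, 0, -4/7)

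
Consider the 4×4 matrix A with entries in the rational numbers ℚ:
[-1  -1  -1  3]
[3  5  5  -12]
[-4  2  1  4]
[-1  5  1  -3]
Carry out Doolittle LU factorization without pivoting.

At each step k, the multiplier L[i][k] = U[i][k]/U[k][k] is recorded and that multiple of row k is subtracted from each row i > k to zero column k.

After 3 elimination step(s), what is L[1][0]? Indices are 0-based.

[col 0] pivot -1
  R1 -= -3*R0 → (0, 2, 2, -3)  (L[1][0] := -3)
  R2 -= 4*R0 → (0, 6, 5, -8)  (L[2][0] := 4)
  R3 -= 1*R0 → (0, 6, 2, -6)  (L[3][0] := 1)
[col 1] pivot 2
  R2 -= 3*R1 → (0, 0, -1, 1)  (L[2][1] := 3)
  R3 -= 3*R1 → (0, 0, -4, 3)  (L[3][1] := 3)
[col 2] pivot -1
  R3 -= 4*R2 → (0, 0, 0, -1)  (L[3][2] := 4)

L[1][0] = -3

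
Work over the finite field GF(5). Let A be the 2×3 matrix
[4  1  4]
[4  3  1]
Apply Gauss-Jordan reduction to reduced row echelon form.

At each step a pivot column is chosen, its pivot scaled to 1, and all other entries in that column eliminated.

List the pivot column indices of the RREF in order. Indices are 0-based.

step 1: normalize row 0 (÷4) = (1, 4, 1)
  row 1: subtract 4×row0 = (0, 2, 2)
step 2: normalize row 1 (÷2) = (0, 1, 1)
  row 0: subtract 4×row1 = (1, 0, 2)

pivot columns: 0, 1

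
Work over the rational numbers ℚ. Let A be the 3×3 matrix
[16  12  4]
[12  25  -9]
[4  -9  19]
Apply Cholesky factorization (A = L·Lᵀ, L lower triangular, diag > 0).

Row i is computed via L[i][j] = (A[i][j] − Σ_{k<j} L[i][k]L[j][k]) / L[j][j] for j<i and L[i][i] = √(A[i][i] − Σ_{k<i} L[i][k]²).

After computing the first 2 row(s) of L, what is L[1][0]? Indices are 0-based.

L[1][0] = 3

Step 1: L[0][0] = √(16) = 4.
  L[1][0] = (12) / L[0][0] = 3.
Step 2: L[1][1] = √(16) = 4.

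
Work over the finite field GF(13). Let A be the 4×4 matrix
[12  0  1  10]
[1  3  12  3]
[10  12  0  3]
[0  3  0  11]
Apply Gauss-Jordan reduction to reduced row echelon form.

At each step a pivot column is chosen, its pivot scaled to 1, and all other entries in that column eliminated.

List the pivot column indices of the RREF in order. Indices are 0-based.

[1] R0 /= 12  ⇒  (1, 0, 12, 3)
     R1 -= 1·R0  ⇒  (0, 3, 0, 0)
     R2 -= 10·R0  ⇒  (0, 12, 10, 12)
[2] R1 /= 3  ⇒  (0, 1, 0, 0)
     R2 -= 12·R1  ⇒  (0, 0, 10, 12)
     R3 -= 3·R1  ⇒  (0, 0, 0, 11)
[3] R2 /= 10  ⇒  (0, 0, 1, 9)
     R0 -= 12·R2  ⇒  (1, 0, 0, 12)
[4] R3 /= 11  ⇒  (0, 0, 0, 1)
     R0 -= 12·R3  ⇒  (1, 0, 0, 0)
     R2 -= 9·R3  ⇒  (0, 0, 1, 0)

pivot columns: 0, 1, 2, 3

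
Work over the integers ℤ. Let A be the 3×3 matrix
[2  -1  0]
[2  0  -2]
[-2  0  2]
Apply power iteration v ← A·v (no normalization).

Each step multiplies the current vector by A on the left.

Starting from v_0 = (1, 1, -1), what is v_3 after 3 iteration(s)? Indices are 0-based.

v_0 = (1, 1, -1).
v_1 = A·v_0 = (1, 4, -4).
v_2 = A·v_1 = (-2, 10, -10).
v_3 = A·v_2 = (-14, 16, -16).

v_3 = (-14, 16, -16)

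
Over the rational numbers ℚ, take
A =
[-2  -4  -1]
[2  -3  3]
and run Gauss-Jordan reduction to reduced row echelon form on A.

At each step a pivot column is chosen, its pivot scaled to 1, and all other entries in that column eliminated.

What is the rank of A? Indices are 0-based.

rank = 2

[1] R0 /= -2  ⇒  (1, 2, 1/2)
     R1 -= 2·R0  ⇒  (0, -7, 2)
[2] R1 /= -7  ⇒  (0, 1, -2/7)
     R0 -= 2·R1  ⇒  (1, 0, 15/14)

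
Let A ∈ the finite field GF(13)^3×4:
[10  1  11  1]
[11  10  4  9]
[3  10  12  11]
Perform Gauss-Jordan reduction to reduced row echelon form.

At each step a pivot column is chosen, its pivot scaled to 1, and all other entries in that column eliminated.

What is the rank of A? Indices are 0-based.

rank = 3

[1] R0 /= 10  ⇒  (1, 4, 5, 4)
     R1 -= 11·R0  ⇒  (0, 5, 1, 4)
     R2 -= 3·R0  ⇒  (0, 11, 10, 12)
[2] R1 /= 5  ⇒  (0, 1, 8, 6)
     R0 -= 4·R1  ⇒  (1, 0, 12, 6)
     R2 -= 11·R1  ⇒  (0, 0, 0, 11)
column 2 empty below row 2
[3] R2 /= 11  ⇒  (0, 0, 0, 1)
     R0 -= 6·R2  ⇒  (1, 0, 12, 0)
     R1 -= 6·R2  ⇒  (0, 1, 8, 0)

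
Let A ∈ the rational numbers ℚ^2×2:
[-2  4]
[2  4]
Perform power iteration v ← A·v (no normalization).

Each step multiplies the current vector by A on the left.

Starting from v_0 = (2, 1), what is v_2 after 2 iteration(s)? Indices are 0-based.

v_2 = (32, 32)

v_0 = (2, 1).
v_1 = A·v_0 = (0, 8).
v_2 = A·v_1 = (32, 32).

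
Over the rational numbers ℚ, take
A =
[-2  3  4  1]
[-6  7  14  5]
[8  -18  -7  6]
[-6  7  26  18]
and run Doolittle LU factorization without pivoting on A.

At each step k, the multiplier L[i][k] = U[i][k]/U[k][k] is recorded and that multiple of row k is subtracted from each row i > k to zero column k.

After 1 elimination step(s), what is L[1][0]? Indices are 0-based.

L[1][0] = 3

k=0: U[0][0]=-2
  eliminate (1,0): mult=3, new row 1: (0, -2, 2, 2); set L[1][0]=3
  eliminate (2,0): mult=-4, new row 2: (0, -6, 9, 10); set L[2][0]=-4
  eliminate (3,0): mult=3, new row 3: (0, -2, 14, 15); set L[3][0]=3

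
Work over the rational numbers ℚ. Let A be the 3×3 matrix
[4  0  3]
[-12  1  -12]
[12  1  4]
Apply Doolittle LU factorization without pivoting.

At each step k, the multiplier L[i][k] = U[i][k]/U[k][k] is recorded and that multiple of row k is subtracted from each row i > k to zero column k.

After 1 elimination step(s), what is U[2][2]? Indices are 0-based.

k=0: U[0][0]=4
  eliminate (1,0): mult=-3, new row 1: (0, 1, -3); set L[1][0]=-3
  eliminate (2,0): mult=3, new row 2: (0, 1, -5); set L[2][0]=3

U[2][2] = -5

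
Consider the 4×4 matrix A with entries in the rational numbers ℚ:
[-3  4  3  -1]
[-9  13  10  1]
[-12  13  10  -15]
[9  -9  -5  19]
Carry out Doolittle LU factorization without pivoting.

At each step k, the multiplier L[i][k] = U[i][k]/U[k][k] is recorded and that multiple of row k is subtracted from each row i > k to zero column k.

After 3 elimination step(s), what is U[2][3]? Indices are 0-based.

U[2][3] = 1

[col 0] pivot -3
  R1 -= 3*R0 → (0, 1, 1, 4)  (L[1][0] := 3)
  R2 -= 4*R0 → (0, -3, -2, -11)  (L[2][0] := 4)
  R3 -= -3*R0 → (0, 3, 4, 16)  (L[3][0] := -3)
[col 1] pivot 1
  R2 -= -3*R1 → (0, 0, 1, 1)  (L[2][1] := -3)
  R3 -= 3*R1 → (0, 0, 1, 4)  (L[3][1] := 3)
[col 2] pivot 1
  R3 -= 1*R2 → (0, 0, 0, 3)  (L[3][2] := 1)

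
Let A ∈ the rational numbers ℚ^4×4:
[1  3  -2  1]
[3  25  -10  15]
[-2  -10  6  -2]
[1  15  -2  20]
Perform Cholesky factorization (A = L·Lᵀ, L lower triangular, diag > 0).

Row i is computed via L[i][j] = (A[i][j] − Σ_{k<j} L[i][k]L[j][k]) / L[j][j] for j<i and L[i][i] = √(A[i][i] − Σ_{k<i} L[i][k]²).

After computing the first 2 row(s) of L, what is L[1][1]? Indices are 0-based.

Step 1: L[0][0] = √(1) = 1.
  L[1][0] = (3) / L[0][0] = 3.
Step 2: L[1][1] = √(16) = 4.

L[1][1] = 4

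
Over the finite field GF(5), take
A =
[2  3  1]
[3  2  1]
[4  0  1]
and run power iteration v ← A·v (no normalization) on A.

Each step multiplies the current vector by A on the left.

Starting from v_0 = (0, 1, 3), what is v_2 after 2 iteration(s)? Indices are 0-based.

v_0 = (0, 1, 3).
v_1 = A·v_0 = (1, 0, 3).
v_2 = A·v_1 = (0, 1, 2).

v_2 = (0, 1, 2)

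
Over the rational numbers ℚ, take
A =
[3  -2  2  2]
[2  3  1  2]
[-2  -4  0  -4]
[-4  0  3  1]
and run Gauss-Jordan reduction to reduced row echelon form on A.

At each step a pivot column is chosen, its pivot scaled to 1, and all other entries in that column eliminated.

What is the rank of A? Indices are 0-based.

step 1: normalize row 0 (÷3) = (1, -2/3, 2/3, 2/3)
  row 1: subtract 2×row0 = (0, 13/3, -1/3, 2/3)
  row 2: subtract -2×row0 = (0, -16/3, 4/3, -8/3)
  row 3: subtract -4×row0 = (0, -8/3, 17/3, 11/3)
step 2: normalize row 1 (÷13/3) = (0, 1, -1/13, 2/13)
  row 0: subtract -2/3×row1 = (1, 0, 8/13, 10/13)
  row 2: subtract -16/3×row1 = (0, 0, 12/13, -24/13)
  row 3: subtract -8/3×row1 = (0, 0, 71/13, 53/13)
step 3: normalize row 2 (÷12/13) = (0, 0, 1, -2)
  row 0: subtract 8/13×row2 = (1, 0, 0, 2)
  row 1: subtract -1/13×row2 = (0, 1, 0, 0)
  row 3: subtract 71/13×row2 = (0, 0, 0, 15)
step 4: normalize row 3 (÷15) = (0, 0, 0, 1)
  row 0: subtract 2×row3 = (1, 0, 0, 0)
  row 2: subtract -2×row3 = (0, 0, 1, 0)

rank = 4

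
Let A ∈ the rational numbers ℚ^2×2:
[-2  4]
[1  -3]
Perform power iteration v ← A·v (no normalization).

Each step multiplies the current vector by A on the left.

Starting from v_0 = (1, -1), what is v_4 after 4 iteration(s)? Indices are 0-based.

v_4 = (584, -374)

v_0 = (1, -1).
v_1 = A·v_0 = (-6, 4).
v_2 = A·v_1 = (28, -18).
v_3 = A·v_2 = (-128, 82).
v_4 = A·v_3 = (584, -374).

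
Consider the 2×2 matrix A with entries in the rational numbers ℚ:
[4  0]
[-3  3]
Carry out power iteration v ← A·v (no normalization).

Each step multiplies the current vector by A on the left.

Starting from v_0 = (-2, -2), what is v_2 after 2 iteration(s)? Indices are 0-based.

v_2 = (-32, 24)

v_0 = (-2, -2).
v_1 = A·v_0 = (-8, 0).
v_2 = A·v_1 = (-32, 24).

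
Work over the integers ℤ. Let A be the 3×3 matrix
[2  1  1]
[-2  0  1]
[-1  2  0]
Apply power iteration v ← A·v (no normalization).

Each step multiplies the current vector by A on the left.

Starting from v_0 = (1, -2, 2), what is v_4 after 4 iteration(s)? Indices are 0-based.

v_4 = (-43, 9, 13)

v_0 = (1, -2, 2).
v_1 = A·v_0 = (2, 0, -5).
v_2 = A·v_1 = (-1, -9, -2).
v_3 = A·v_2 = (-13, 0, -17).
v_4 = A·v_3 = (-43, 9, 13).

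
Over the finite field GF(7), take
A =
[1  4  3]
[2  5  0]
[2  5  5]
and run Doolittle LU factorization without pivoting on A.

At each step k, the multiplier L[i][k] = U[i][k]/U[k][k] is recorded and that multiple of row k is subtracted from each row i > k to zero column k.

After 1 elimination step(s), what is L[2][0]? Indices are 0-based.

k=0: U[0][0]=1
  eliminate (1,0): mult=2, new row 1: (0, 4, 1); set L[1][0]=2
  eliminate (2,0): mult=2, new row 2: (0, 4, 6); set L[2][0]=2

L[2][0] = 2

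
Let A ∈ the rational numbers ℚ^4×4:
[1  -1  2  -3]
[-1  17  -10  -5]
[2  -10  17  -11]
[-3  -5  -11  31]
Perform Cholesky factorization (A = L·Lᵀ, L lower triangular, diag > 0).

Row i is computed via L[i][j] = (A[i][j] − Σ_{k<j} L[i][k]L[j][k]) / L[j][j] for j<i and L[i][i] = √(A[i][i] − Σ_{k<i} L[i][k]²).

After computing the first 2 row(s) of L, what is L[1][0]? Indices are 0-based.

L[1][0] = -1

Step 1: L[0][0] = √(1) = 1.
  L[1][0] = (-1) / L[0][0] = -1.
Step 2: L[1][1] = √(16) = 4.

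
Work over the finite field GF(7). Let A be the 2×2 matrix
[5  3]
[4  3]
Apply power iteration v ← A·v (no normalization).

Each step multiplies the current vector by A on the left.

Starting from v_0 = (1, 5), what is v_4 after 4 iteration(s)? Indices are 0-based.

v_4 = (4, 5)

v_0 = (1, 5).
v_1 = A·v_0 = (6, 5).
v_2 = A·v_1 = (3, 4).
v_3 = A·v_2 = (6, 3).
v_4 = A·v_3 = (4, 5).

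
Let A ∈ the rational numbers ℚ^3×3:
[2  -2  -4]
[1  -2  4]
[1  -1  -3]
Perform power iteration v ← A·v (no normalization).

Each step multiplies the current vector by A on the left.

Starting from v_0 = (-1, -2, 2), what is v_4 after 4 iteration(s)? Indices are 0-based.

v_4 = (-156, 88, -118)

v_0 = (-1, -2, 2).
v_1 = A·v_0 = (-6, 11, -5).
v_2 = A·v_1 = (-14, -48, -2).
v_3 = A·v_2 = (76, 74, 40).
v_4 = A·v_3 = (-156, 88, -118).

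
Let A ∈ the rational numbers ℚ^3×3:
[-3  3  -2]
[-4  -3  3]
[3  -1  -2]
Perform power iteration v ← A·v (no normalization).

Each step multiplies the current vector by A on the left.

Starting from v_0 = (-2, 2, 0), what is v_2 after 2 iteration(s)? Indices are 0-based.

v_2 = (-14, -78, 50)

v_0 = (-2, 2, 0).
v_1 = A·v_0 = (12, 2, -8).
v_2 = A·v_1 = (-14, -78, 50).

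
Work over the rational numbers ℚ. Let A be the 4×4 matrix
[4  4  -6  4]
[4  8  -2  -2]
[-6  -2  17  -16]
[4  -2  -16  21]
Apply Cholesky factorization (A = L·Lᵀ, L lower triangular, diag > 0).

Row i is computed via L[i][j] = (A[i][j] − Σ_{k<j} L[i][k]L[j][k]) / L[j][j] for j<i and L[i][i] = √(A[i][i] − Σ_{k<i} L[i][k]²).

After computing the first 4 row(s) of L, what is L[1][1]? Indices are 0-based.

L[1][1] = 2

Step 1: L[0][0] = √(4) = 2.
  L[1][0] = (4) / L[0][0] = 2.
Step 2: L[1][1] = √(4) = 2.
  L[2][0] = (-6) / L[0][0] = -3.
  L[2][1] = (4) / L[1][1] = 2.
Step 3: L[2][2] = √(4) = 2.
  L[3][0] = (4) / L[0][0] = 2.
  L[3][1] = (-6) / L[1][1] = -3.
  L[3][2] = (-4) / L[2][2] = -2.
Step 4: L[3][3] = √(4) = 2.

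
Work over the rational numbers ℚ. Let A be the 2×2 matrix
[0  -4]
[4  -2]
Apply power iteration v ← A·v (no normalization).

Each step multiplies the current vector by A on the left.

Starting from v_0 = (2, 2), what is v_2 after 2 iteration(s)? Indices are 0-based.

v_2 = (-16, -40)

v_0 = (2, 2).
v_1 = A·v_0 = (-8, 4).
v_2 = A·v_1 = (-16, -40).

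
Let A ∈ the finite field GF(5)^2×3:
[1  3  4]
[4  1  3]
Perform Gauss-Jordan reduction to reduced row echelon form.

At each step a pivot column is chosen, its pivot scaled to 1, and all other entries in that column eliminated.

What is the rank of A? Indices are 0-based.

rank = 2

step 1: normalize row 0 (÷1) = (1, 3, 4)
  row 1: subtract 4×row0 = (0, 4, 2)
step 2: normalize row 1 (÷4) = (0, 1, 3)
  row 0: subtract 3×row1 = (1, 0, 0)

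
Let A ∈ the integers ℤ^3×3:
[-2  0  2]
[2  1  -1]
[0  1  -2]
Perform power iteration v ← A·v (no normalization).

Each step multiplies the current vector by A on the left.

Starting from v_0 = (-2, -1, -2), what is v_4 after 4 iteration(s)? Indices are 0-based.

v_4 = (84, -57, -9)

v_0 = (-2, -1, -2).
v_1 = A·v_0 = (0, -3, 3).
v_2 = A·v_1 = (6, -6, -9).
v_3 = A·v_2 = (-30, 15, 12).
v_4 = A·v_3 = (84, -57, -9).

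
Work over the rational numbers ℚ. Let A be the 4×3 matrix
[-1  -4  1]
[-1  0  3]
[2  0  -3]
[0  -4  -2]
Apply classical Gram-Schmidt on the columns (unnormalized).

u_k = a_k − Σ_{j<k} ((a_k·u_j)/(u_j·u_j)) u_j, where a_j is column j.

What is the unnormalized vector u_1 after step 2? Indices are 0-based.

Step 1: u_0 = a_0 = (-1, -1, 2, 0).
Step 2: u_1 = a_1 − (2/3)·u_0 = (-10/3, 2/3, -4/3, -4).

u_1 = (-10/3, 2/3, -4/3, -4)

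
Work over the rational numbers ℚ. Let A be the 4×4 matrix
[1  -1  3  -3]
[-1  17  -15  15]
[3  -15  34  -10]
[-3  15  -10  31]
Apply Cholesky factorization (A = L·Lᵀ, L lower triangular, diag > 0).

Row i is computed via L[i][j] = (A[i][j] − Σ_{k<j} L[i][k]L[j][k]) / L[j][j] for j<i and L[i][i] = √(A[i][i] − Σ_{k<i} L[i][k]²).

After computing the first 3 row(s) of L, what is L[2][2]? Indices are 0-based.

Step 1: L[0][0] = √(1) = 1.
  L[1][0] = (-1) / L[0][0] = -1.
Step 2: L[1][1] = √(16) = 4.
  L[2][0] = (3) / L[0][0] = 3.
  L[2][1] = (-12) / L[1][1] = -3.
Step 3: L[2][2] = √(16) = 4.

L[2][2] = 4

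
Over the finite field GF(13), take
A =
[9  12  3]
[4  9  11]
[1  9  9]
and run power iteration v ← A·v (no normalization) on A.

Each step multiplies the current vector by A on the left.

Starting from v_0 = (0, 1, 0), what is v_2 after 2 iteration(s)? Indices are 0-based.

v_0 = (0, 1, 0).
v_1 = A·v_0 = (12, 9, 9).
v_2 = A·v_1 = (9, 7, 5).

v_2 = (9, 7, 5)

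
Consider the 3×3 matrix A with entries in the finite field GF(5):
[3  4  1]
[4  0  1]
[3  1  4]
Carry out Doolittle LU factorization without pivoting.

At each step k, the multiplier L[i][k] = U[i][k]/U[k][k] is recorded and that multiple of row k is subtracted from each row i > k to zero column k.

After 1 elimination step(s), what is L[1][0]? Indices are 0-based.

L[1][0] = 3

k=0: U[0][0]=3
  eliminate (1,0): mult=3, new row 1: (0, 3, 3); set L[1][0]=3
  eliminate (2,0): mult=1, new row 2: (0, 2, 3); set L[2][0]=1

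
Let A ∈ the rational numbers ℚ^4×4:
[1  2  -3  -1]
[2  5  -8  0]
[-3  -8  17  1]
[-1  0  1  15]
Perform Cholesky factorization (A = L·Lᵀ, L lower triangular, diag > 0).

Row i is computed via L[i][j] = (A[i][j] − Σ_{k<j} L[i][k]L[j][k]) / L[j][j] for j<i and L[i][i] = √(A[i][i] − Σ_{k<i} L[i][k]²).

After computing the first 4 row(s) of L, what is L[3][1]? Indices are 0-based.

L[3][1] = 2

Step 1: L[0][0] = √(1) = 1.
  L[1][0] = (2) / L[0][0] = 2.
Step 2: L[1][1] = √(1) = 1.
  L[2][0] = (-3) / L[0][0] = -3.
  L[2][1] = (-2) / L[1][1] = -2.
Step 3: L[2][2] = √(4) = 2.
  L[3][0] = (-1) / L[0][0] = -1.
  L[3][1] = (2) / L[1][1] = 2.
  L[3][2] = (2) / L[2][2] = 1.
Step 4: L[3][3] = √(9) = 3.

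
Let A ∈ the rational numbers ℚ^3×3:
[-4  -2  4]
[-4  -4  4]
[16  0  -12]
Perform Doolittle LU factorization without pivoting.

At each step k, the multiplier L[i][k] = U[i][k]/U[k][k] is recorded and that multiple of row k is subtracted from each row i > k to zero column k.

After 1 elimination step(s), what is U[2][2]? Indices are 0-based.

U[2][2] = 4

k=0: U[0][0]=-4
  eliminate (1,0): mult=1, new row 1: (0, -2, 0); set L[1][0]=1
  eliminate (2,0): mult=-4, new row 2: (0, -8, 4); set L[2][0]=-4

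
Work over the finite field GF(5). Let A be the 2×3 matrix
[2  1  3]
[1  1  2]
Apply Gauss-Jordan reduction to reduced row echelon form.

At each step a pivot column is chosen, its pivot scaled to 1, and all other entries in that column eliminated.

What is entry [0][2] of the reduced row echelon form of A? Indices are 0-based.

step 1: normalize row 0 (÷2) = (1, 3, 4)
  row 1: subtract 1×row0 = (0, 3, 3)
step 2: normalize row 1 (÷3) = (0, 1, 1)
  row 0: subtract 3×row1 = (1, 0, 1)

M[0][2] = 1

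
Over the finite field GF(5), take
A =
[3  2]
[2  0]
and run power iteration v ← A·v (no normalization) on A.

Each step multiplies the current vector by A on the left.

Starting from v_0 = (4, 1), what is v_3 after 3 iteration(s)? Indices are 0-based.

v_3 = (0, 1)

v_0 = (4, 1).
v_1 = A·v_0 = (4, 3).
v_2 = A·v_1 = (3, 3).
v_3 = A·v_2 = (0, 1).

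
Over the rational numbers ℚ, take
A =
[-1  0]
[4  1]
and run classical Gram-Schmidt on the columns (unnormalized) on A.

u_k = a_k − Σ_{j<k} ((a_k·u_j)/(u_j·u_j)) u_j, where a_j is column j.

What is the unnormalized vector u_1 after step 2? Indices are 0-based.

u_1 = (4/17, 1/17)

Step 1: u_0 = a_0 = (-1, 4).
Step 2: u_1 = a_1 − (4/17)·u_0 = (4/17, 1/17).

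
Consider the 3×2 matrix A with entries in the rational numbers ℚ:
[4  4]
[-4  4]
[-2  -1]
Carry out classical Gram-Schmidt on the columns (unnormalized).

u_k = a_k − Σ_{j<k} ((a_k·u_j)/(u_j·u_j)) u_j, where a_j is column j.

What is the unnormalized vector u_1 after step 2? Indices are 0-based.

Step 1: u_0 = a_0 = (4, -4, -2).
Step 2: u_1 = a_1 − (1/18)·u_0 = (34/9, 38/9, -8/9).

u_1 = (34/9, 38/9, -8/9)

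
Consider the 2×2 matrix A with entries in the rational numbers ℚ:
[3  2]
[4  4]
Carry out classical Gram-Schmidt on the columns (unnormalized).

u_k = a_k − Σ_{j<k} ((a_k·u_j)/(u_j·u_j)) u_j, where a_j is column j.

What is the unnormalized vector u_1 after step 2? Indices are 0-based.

Step 1: u_0 = a_0 = (3, 4).
Step 2: u_1 = a_1 − (22/25)·u_0 = (-16/25, 12/25).

u_1 = (-16/25, 12/25)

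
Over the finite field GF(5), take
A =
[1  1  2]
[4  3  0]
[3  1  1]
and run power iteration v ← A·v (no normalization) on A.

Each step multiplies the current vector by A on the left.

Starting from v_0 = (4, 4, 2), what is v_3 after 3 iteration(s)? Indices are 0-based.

v_0 = (4, 4, 2).
v_1 = A·v_0 = (2, 3, 3).
v_2 = A·v_1 = (1, 2, 2).
v_3 = A·v_2 = (2, 0, 2).

v_3 = (2, 0, 2)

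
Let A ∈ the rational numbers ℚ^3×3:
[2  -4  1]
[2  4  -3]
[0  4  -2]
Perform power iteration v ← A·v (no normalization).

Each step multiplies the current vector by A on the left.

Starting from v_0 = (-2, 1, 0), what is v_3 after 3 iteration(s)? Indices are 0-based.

v_0 = (-2, 1, 0).
v_1 = A·v_0 = (-8, 0, 4).
v_2 = A·v_1 = (-12, -28, -8).
v_3 = A·v_2 = (80, -112, -96).

v_3 = (80, -112, -96)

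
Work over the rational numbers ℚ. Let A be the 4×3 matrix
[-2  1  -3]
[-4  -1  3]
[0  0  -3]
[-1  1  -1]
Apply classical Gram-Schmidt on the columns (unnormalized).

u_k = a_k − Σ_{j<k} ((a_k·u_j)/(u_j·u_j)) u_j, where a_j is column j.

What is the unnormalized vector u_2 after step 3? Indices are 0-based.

Step 1: u_0 = a_0 = (-2, -4, 0, -1).
Step 2: u_1 = a_1 − (1/21)·u_0 = (23/21, -17/21, 0, 22/21).
Step 3: u_2 = a_2 − (-5/21)·u_0 − (-71/31)·u_1 = (-30/31, 6/31, -3, 36/31).

u_2 = (-30/31, 6/31, -3, 36/31)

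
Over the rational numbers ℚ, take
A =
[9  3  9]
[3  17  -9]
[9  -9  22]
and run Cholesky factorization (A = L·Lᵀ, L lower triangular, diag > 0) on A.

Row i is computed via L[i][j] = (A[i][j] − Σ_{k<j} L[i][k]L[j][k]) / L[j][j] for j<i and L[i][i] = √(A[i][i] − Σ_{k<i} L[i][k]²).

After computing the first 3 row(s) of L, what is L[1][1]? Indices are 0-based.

L[1][1] = 4

Step 1: L[0][0] = √(9) = 3.
  L[1][0] = (3) / L[0][0] = 1.
Step 2: L[1][1] = √(16) = 4.
  L[2][0] = (9) / L[0][0] = 3.
  L[2][1] = (-12) / L[1][1] = -3.
Step 3: L[2][2] = √(4) = 2.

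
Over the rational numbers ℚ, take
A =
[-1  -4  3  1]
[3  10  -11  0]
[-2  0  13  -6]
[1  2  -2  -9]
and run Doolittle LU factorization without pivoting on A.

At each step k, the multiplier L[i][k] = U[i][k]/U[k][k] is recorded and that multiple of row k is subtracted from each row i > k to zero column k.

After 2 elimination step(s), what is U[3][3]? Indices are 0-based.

U[3][3] = -11

[col 0] pivot -1
  R1 -= -3*R0 → (0, -2, -2, 3)  (L[1][0] := -3)
  R2 -= 2*R0 → (0, 8, 7, -8)  (L[2][0] := 2)
  R3 -= -1*R0 → (0, -2, 1, -8)  (L[3][0] := -1)
[col 1] pivot -2
  R2 -= -4*R1 → (0, 0, -1, 4)  (L[2][1] := -4)
  R3 -= 1*R1 → (0, 0, 3, -11)  (L[3][1] := 1)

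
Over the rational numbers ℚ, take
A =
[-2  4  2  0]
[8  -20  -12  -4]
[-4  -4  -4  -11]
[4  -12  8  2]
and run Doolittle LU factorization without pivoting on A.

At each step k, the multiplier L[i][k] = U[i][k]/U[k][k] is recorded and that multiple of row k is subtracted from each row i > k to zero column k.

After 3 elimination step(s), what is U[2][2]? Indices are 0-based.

U[2][2] = 4

Step 1: pivot at (0,0) is -2.
  row1 ← row1 − (-4)·row0  ⇒  L[1][0]=-4, U row1=(0, -4, -4, -4)
  row2 ← row2 − (2)·row0  ⇒  L[2][0]=2, U row2=(0, -12, -8, -11)
  row3 ← row3 − (-2)·row0  ⇒  L[3][0]=-2, U row3=(0, -4, 12, 2)
Step 2: pivot at (1,1) is -4.
  row2 ← row2 − (3)·row1  ⇒  L[2][1]=3, U row2=(0, 0, 4, 1)
  row3 ← row3 − (1)·row1  ⇒  L[3][1]=1, U row3=(0, 0, 16, 6)
Step 3: pivot at (2,2) is 4.
  row3 ← row3 − (4)·row2  ⇒  L[3][2]=4, U row3=(0, 0, 0, 2)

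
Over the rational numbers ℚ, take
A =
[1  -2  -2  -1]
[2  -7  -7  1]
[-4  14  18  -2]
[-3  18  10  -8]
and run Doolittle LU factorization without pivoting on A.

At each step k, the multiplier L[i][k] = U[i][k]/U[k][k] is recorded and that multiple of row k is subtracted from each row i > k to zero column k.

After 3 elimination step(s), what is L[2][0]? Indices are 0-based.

L[2][0] = -4

k=0: U[0][0]=1
  eliminate (1,0): mult=2, new row 1: (0, -3, -3, 3); set L[1][0]=2
  eliminate (2,0): mult=-4, new row 2: (0, 6, 10, -6); set L[2][0]=-4
  eliminate (3,0): mult=-3, new row 3: (0, 12, 4, -11); set L[3][0]=-3
k=1: U[1][1]=-3
  eliminate (2,1): mult=-2, new row 2: (0, 0, 4, 0); set L[2][1]=-2
  eliminate (3,1): mult=-4, new row 3: (0, 0, -8, 1); set L[3][1]=-4
k=2: U[2][2]=4
  eliminate (3,2): mult=-2, new row 3: (0, 0, 0, 1); set L[3][2]=-2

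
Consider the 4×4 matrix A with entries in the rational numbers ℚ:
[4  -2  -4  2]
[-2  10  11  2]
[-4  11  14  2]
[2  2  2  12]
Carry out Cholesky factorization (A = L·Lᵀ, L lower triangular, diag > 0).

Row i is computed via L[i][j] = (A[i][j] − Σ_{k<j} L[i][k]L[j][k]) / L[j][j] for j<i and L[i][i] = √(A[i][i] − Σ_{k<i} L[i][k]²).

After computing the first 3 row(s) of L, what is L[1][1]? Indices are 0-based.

L[1][1] = 3

Step 1: L[0][0] = √(4) = 2.
  L[1][0] = (-2) / L[0][0] = -1.
Step 2: L[1][1] = √(9) = 3.
  L[2][0] = (-4) / L[0][0] = -2.
  L[2][1] = (9) / L[1][1] = 3.
Step 3: L[2][2] = √(1) = 1.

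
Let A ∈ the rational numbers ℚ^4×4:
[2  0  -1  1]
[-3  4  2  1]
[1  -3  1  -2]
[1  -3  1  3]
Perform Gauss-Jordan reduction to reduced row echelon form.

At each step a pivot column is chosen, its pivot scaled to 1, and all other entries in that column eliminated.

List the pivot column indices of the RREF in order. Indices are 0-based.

[1] R0 /= 2  ⇒  (1, 0, -1/2, 1/2)
     R1 -= -3·R0  ⇒  (0, 4, 1/2, 5/2)
     R2 -= 1·R0  ⇒  (0, -3, 3/2, -5/2)
     R3 -= 1·R0  ⇒  (0, -3, 3/2, 5/2)
[2] R1 /= 4  ⇒  (0, 1, 1/8, 5/8)
     R2 -= -3·R1  ⇒  (0, 0, 15/8, -5/8)
     R3 -= -3·R1  ⇒  (0, 0, 15/8, 35/8)
[3] R2 /= 15/8  ⇒  (0, 0, 1, -1/3)
     R0 -= -1/2·R2  ⇒  (1, 0, 0, 1/3)
     R1 -= 1/8·R2  ⇒  (0, 1, 0, 2/3)
     R3 -= 15/8·R2  ⇒  (0, 0, 0, 5)
[4] R3 /= 5  ⇒  (0, 0, 0, 1)
     R0 -= 1/3·R3  ⇒  (1, 0, 0, 0)
     R1 -= 2/3·R3  ⇒  (0, 1, 0, 0)
     R2 -= -1/3·R3  ⇒  (0, 0, 1, 0)

pivot columns: 0, 1, 2, 3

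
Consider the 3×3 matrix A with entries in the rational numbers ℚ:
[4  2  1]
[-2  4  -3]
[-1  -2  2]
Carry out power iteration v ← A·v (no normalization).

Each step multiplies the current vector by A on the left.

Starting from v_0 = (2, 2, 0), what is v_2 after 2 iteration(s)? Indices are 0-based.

v_2 = (50, 10, -32)

v_0 = (2, 2, 0).
v_1 = A·v_0 = (12, 4, -6).
v_2 = A·v_1 = (50, 10, -32).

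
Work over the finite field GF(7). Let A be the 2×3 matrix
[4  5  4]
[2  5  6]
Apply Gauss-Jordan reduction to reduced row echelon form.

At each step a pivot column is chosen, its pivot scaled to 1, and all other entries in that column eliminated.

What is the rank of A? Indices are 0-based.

pivot(0,0)=4: scale R0 → (1, 3, 1)
  clear (1,0): R1 −= (2)R0 → (0, 6, 4)
pivot(1,1)=6: scale R1 → (0, 1, 3)
  clear (0,1): R0 −= (3)R1 → (1, 0, 6)

rank = 2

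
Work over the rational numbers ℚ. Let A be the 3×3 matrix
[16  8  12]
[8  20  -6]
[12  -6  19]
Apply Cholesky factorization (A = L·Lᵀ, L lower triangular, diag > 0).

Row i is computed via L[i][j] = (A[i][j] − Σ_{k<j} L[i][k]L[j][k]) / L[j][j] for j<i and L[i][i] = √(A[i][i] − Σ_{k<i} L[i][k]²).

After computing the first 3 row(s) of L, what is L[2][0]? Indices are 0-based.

Step 1: L[0][0] = √(16) = 4.
  L[1][0] = (8) / L[0][0] = 2.
Step 2: L[1][1] = √(16) = 4.
  L[2][0] = (12) / L[0][0] = 3.
  L[2][1] = (-12) / L[1][1] = -3.
Step 3: L[2][2] = √(1) = 1.

L[2][0] = 3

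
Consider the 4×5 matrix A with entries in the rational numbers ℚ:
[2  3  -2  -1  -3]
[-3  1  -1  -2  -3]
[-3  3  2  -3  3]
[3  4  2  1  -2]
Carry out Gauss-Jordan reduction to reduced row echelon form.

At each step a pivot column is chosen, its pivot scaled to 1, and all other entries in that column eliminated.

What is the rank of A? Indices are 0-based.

rank = 4

pivot(0,0)=2: scale R0 → (1, 3/2, -1, -1/2, -3/2)
  clear (1,0): R1 −= (-3)R0 → (0, 11/2, -4, -7/2, -15/2)
  clear (2,0): R2 −= (-3)R0 → (0, 15/2, -1, -9/2, -3/2)
  clear (3,0): R3 −= (3)R0 → (0, -1/2, 5, 5/2, 5/2)
pivot(1,1)=11/2: scale R1 → (0, 1, -8/11, -7/11, -15/11)
  clear (0,1): R0 −= (3/2)R1 → (1, 0, 1/11, 5/11, 6/11)
  clear (2,1): R2 −= (15/2)R1 → (0, 0, 49/11, 3/11, 96/11)
  clear (3,1): R3 −= (-1/2)R1 → (0, 0, 51/11, 24/11, 20/11)
pivot(2,2)=49/11: scale R2 → (0, 0, 1, 3/49, 96/49)
  clear (0,2): R0 −= (1/11)R2 → (1, 0, 0, 22/49, 18/49)
  clear (1,2): R1 −= (-8/11)R2 → (0, 1, 0, -29/49, 3/49)
  clear (3,2): R3 −= (51/11)R2 → (0, 0, 0, 93/49, -356/49)
pivot(3,3)=93/49: scale R3 → (0, 0, 0, 1, -356/93)
  clear (0,3): R0 −= (22/49)R3 → (1, 0, 0, 0, 194/93)
  clear (1,3): R1 −= (-29/49)R3 → (0, 1, 0, 0, -205/93)
  clear (2,3): R2 −= (3/49)R3 → (0, 0, 1, 0, 68/31)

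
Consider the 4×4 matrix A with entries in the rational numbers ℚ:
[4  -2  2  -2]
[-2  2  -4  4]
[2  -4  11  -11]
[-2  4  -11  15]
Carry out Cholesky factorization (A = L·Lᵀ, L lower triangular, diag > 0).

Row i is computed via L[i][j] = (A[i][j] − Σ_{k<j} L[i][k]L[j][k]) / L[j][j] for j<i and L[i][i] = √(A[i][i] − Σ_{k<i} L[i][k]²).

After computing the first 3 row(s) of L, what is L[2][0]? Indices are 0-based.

Step 1: L[0][0] = √(4) = 2.
  L[1][0] = (-2) / L[0][0] = -1.
Step 2: L[1][1] = √(1) = 1.
  L[2][0] = (2) / L[0][0] = 1.
  L[2][1] = (-3) / L[1][1] = -3.
Step 3: L[2][2] = √(1) = 1.

L[2][0] = 1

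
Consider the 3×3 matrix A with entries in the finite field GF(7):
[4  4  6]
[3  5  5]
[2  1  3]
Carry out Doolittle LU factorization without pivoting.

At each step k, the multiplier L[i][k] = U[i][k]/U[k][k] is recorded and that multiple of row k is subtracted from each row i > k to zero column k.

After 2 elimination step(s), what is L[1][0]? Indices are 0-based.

k=0: U[0][0]=4
  eliminate (1,0): mult=6, new row 1: (0, 2, 4); set L[1][0]=6
  eliminate (2,0): mult=4, new row 2: (0, 6, 0); set L[2][0]=4
k=1: U[1][1]=2
  eliminate (2,1): mult=3, new row 2: (0, 0, 2); set L[2][1]=3

L[1][0] = 6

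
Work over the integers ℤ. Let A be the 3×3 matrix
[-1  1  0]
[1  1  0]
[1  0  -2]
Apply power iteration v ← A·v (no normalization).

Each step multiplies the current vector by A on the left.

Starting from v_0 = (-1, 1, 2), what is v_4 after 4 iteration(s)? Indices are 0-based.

v_4 = (-4, 4, 56)

v_0 = (-1, 1, 2).
v_1 = A·v_0 = (2, 0, -5).
v_2 = A·v_1 = (-2, 2, 12).
v_3 = A·v_2 = (4, 0, -26).
v_4 = A·v_3 = (-4, 4, 56).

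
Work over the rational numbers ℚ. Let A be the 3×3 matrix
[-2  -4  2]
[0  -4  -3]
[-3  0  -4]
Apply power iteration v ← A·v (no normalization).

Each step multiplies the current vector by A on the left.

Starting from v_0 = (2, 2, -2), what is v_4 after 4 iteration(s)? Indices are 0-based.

v_0 = (2, 2, -2).
v_1 = A·v_0 = (-16, -2, 2).
v_2 = A·v_1 = (44, 2, 40).
v_3 = A·v_2 = (-16, -128, -292).
v_4 = A·v_3 = (-40, 1388, 1216).

v_4 = (-40, 1388, 1216)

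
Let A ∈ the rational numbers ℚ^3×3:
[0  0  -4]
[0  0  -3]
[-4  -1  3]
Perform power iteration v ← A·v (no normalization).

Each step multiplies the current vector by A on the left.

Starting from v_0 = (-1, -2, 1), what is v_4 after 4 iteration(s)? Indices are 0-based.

v_4 = (-1236, -927, 1801)

v_0 = (-1, -2, 1).
v_1 = A·v_0 = (-4, -3, 9).
v_2 = A·v_1 = (-36, -27, 46).
v_3 = A·v_2 = (-184, -138, 309).
v_4 = A·v_3 = (-1236, -927, 1801).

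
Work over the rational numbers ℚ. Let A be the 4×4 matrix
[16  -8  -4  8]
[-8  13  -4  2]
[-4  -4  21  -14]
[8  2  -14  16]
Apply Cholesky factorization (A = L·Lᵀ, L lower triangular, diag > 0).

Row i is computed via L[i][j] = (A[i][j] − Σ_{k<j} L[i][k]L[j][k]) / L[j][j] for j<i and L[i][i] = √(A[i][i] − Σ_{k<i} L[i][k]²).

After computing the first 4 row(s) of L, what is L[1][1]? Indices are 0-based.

L[1][1] = 3

Step 1: L[0][0] = √(16) = 4.
  L[1][0] = (-8) / L[0][0] = -2.
Step 2: L[1][1] = √(9) = 3.
  L[2][0] = (-4) / L[0][0] = -1.
  L[2][1] = (-6) / L[1][1] = -2.
Step 3: L[2][2] = √(16) = 4.
  L[3][0] = (8) / L[0][0] = 2.
  L[3][1] = (6) / L[1][1] = 2.
  L[3][2] = (-8) / L[2][2] = -2.
Step 4: L[3][3] = √(4) = 2.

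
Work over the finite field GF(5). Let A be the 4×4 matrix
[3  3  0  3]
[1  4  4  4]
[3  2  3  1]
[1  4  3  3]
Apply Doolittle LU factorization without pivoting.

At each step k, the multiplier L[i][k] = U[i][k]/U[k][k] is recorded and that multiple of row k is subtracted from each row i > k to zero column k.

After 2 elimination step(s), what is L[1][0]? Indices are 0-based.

k=0: U[0][0]=3
  eliminate (1,0): mult=2, new row 1: (0, 3, 4, 3); set L[1][0]=2
  eliminate (2,0): mult=1, new row 2: (0, 4, 3, 3); set L[2][0]=1
  eliminate (3,0): mult=2, new row 3: (0, 3, 3, 2); set L[3][0]=2
k=1: U[1][1]=3
  eliminate (2,1): mult=3, new row 2: (0, 0, 1, 4); set L[2][1]=3
  eliminate (3,1): mult=1, new row 3: (0, 0, 4, 4); set L[3][1]=1

L[1][0] = 2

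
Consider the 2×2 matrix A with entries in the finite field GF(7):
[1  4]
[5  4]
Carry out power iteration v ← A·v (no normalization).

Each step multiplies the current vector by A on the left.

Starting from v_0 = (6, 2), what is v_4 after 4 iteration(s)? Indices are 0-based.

v_0 = (6, 2).
v_1 = A·v_0 = (0, 3).
v_2 = A·v_1 = (5, 5).
v_3 = A·v_2 = (4, 3).
v_4 = A·v_3 = (2, 4).

v_4 = (2, 4)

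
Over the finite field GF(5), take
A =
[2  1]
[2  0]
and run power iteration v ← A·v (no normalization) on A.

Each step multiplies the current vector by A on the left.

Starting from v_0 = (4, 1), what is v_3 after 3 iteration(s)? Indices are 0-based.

v_3 = (0, 2)

v_0 = (4, 1).
v_1 = A·v_0 = (4, 3).
v_2 = A·v_1 = (1, 3).
v_3 = A·v_2 = (0, 2).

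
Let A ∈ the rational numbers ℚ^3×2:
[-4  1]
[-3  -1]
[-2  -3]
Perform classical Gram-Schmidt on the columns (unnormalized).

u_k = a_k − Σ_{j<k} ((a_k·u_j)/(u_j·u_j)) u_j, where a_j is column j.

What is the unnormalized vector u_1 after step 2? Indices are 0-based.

u_1 = (49/29, -14/29, -77/29)

Step 1: u_0 = a_0 = (-4, -3, -2).
Step 2: u_1 = a_1 − (5/29)·u_0 = (49/29, -14/29, -77/29).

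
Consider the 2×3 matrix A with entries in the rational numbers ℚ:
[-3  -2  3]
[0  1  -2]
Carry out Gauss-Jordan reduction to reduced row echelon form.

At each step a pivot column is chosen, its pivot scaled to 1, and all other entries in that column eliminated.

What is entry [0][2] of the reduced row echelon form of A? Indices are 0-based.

M[0][2] = 1/3

step 1: normalize row 0 (÷-3) = (1, 2/3, -1)
step 2: normalize row 1 (÷1) = (0, 1, -2)
  row 0: subtract 2/3×row1 = (1, 0, 1/3)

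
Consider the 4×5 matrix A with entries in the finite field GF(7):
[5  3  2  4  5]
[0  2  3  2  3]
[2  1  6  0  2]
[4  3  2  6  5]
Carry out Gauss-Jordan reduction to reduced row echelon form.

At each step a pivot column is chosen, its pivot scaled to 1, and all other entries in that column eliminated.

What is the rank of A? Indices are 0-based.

pivot(0,0)=5: scale R0 → (1, 2, 6, 5, 1)
  clear (2,0): R2 −= (2)R0 → (0, 4, 1, 4, 0)
  clear (3,0): R3 −= (4)R0 → (0, 2, 6, 0, 1)
pivot(1,1)=2: scale R1 → (0, 1, 5, 1, 5)
  clear (0,1): R0 −= (2)R1 → (1, 0, 3, 3, 5)
  clear (2,1): R2 −= (4)R1 → (0, 0, 2, 0, 1)
  clear (3,1): R3 −= (2)R1 → (0, 0, 3, 5, 5)
pivot(2,2)=2: scale R2 → (0, 0, 1, 0, 4)
  clear (0,2): R0 −= (3)R2 → (1, 0, 0, 3, 0)
  clear (1,2): R1 −= (5)R2 → (0, 1, 0, 1, 6)
  clear (3,2): R3 −= (3)R2 → (0, 0, 0, 5, 0)
pivot(3,3)=5: scale R3 → (0, 0, 0, 1, 0)
  clear (0,3): R0 −= (3)R3 → (1, 0, 0, 0, 0)
  clear (1,3): R1 −= (1)R3 → (0, 1, 0, 0, 6)

rank = 4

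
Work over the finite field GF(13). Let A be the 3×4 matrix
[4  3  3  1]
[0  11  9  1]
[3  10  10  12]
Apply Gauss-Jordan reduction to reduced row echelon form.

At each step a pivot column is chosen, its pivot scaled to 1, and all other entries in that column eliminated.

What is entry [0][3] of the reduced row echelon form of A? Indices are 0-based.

pivot(0,0)=4: scale R0 → (1, 4, 4, 10)
  clear (2,0): R2 −= (3)R0 → (0, 11, 11, 8)
pivot(1,1)=11: scale R1 → (0, 1, 2, 6)
  clear (0,1): R0 −= (4)R1 → (1, 0, 9, 12)
  clear (2,1): R2 −= (11)R1 → (0, 0, 2, 7)
pivot(2,2)=2: scale R2 → (0, 0, 1, 10)
  clear (0,2): R0 −= (9)R2 → (1, 0, 0, 0)
  clear (1,2): R1 −= (2)R2 → (0, 1, 0, 12)

M[0][3] = 0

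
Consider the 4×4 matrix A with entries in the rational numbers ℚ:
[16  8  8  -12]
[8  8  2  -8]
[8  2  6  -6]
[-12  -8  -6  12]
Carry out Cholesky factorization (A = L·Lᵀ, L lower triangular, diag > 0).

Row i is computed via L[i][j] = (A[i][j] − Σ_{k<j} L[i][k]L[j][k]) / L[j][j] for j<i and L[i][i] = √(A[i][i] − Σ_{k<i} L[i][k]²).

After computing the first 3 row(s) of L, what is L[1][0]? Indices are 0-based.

Step 1: L[0][0] = √(16) = 4.
  L[1][0] = (8) / L[0][0] = 2.
Step 2: L[1][1] = √(4) = 2.
  L[2][0] = (8) / L[0][0] = 2.
  L[2][1] = (-2) / L[1][1] = -1.
Step 3: L[2][2] = √(1) = 1.

L[1][0] = 2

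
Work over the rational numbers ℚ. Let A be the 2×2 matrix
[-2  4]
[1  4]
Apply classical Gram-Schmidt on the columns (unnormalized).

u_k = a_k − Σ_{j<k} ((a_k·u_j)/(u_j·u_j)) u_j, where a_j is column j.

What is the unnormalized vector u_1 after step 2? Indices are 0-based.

u_1 = (12/5, 24/5)

Step 1: u_0 = a_0 = (-2, 1).
Step 2: u_1 = a_1 − (-4/5)·u_0 = (12/5, 24/5).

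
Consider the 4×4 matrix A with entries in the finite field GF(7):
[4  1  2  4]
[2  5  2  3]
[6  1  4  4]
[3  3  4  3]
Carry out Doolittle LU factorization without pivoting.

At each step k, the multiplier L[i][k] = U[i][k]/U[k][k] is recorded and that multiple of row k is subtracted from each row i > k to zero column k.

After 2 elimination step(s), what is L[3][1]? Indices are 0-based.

k=0: U[0][0]=4
  eliminate (1,0): mult=4, new row 1: (0, 1, 1, 1); set L[1][0]=4
  eliminate (2,0): mult=5, new row 2: (0, 3, 1, 5); set L[2][0]=5
  eliminate (3,0): mult=6, new row 3: (0, 4, 6, 0); set L[3][0]=6
k=1: U[1][1]=1
  eliminate (2,1): mult=3, new row 2: (0, 0, 5, 2); set L[2][1]=3
  eliminate (3,1): mult=4, new row 3: (0, 0, 2, 3); set L[3][1]=4

L[3][1] = 4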